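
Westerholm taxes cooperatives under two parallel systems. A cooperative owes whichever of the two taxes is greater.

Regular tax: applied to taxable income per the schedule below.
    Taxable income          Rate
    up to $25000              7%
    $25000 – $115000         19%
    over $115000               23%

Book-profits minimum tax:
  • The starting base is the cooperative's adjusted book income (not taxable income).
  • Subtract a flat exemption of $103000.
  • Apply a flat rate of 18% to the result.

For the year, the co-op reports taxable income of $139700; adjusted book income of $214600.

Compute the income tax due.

$24531

Regular tax:
  $25000 × 7% = $1750
  $90000 × 19% = $17100
  $24700 × 23% = $5681
  → $24531

Book-profits minimum tax:
  Base (adjusted book income): $214600
  Less exemption $103000 → base $111600
  $111600 × 18% = $20088

$24531 > $20088, so the regular tax governs.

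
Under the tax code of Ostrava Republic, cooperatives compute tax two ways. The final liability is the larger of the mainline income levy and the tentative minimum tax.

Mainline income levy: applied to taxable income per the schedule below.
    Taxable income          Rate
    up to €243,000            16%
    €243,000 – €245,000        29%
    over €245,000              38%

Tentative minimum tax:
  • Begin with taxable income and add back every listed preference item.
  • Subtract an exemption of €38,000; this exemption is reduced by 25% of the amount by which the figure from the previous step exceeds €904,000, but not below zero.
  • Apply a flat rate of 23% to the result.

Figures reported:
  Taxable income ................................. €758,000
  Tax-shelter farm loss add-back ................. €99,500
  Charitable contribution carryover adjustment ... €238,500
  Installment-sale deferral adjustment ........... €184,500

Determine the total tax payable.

Tentative minimum tax:
  Adjusted income: €758,000 + €99,500 + €238,500 + €184,500 = €1,280,500
  Exemption: 25% × (€1,280,500 − €904,000) = €94,125 ≥ €38,000, so the exemption is fully phased out
  Base: €1,280,500 − €0 = €1,280,500
  €1,280,500 × 23% = €294,515

Mainline income levy:
  €243,000 × 16% = €38,880
  €2,000 × 29% = €580
  €513,000 × 38% = €194,940
  → €234,400

€294,515 > €234,400, so the tentative minimum tax is the binding amount.

€294,515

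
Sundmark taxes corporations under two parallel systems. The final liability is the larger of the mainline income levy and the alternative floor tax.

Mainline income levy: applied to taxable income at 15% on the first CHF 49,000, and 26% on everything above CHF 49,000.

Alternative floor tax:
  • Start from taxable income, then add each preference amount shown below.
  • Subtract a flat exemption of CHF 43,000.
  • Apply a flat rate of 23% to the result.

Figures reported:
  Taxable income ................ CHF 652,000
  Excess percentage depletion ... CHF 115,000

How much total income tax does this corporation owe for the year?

Mainline income levy:
  CHF 49,000 × 15% = CHF 7,350
  CHF 603,000 × 26% = CHF 156,780
  → CHF 164,130

Alternative floor tax:
  Adjusted income: CHF 652,000 + CHF 115,000 = CHF 767,000
  Less exemption CHF 43,000 → base CHF 724,000
  CHF 724,000 × 23% = CHF 166,520

CHF 166,520 > CHF 164,130, so the alternative floor tax is the binding amount.

CHF 166,520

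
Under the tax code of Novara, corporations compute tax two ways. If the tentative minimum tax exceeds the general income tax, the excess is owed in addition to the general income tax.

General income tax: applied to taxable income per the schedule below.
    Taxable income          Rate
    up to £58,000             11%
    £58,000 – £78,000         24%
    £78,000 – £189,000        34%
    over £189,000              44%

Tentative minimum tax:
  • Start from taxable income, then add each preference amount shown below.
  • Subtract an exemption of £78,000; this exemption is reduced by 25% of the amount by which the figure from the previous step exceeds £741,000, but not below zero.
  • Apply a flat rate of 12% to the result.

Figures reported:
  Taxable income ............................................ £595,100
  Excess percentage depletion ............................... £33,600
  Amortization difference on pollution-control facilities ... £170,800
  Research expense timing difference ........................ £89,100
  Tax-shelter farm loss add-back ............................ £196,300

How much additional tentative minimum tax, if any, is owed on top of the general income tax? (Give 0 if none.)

General income tax:
  £58,000 × 11% = £6,380
  £20,000 × 24% = £4,800
  £111,000 × 34% = £37,740
  £406,100 × 44% = £178,684
  → £227,604

Tentative minimum tax:
  Adjusted income: £595,100 + £33,600 + £170,800 + £89,100 + £196,300 = £1,084,900
  Exemption: 25% × (£1,084,900 − £741,000) = £85,975 ≥ £78,000, so the exemption is fully phased out
  Base: £1,084,900 − £0 = £1,084,900
  £1,084,900 × 12% = £130,188

£130,188 ≤ £227,604, so no add-on is due.

£0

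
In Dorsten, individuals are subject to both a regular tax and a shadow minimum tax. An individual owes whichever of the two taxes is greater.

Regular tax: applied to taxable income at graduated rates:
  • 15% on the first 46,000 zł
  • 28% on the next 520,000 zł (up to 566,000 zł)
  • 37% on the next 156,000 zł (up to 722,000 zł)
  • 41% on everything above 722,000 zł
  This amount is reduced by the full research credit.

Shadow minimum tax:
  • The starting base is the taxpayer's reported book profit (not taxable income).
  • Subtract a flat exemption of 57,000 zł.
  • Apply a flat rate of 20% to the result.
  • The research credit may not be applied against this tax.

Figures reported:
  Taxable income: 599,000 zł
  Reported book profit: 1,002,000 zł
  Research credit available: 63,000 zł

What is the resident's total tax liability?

189,000 zł

Shadow minimum tax:
  Base (reported book profit): 1,002,000 zł
  Less exemption 57,000 zł → base 945,000 zł
  945,000 zł × 20% = 189,000 zł

Regular tax:
  46,000 zł × 15% = 6,900 zł
  520,000 zł × 28% = 145,600 zł
  33,000 zł × 37% = 12,210 zł
  → 164,710 zł
  Less research credit 63,000 zł → 101,710 zł

189,000 zł > 101,710 zł, so the shadow minimum tax is the binding amount.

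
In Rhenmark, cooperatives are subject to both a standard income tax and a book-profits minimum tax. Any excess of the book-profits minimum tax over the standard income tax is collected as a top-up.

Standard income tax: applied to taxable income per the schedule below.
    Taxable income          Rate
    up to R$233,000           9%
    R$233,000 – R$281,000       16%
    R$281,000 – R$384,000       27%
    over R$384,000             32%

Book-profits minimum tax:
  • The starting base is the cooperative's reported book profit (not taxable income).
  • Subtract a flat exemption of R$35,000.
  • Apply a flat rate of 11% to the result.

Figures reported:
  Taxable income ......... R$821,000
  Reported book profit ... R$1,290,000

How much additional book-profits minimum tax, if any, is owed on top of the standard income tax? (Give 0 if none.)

Standard income tax:
  R$233,000 × 9% = R$20,970
  R$48,000 × 16% = R$7,680
  R$103,000 × 27% = R$27,810
  R$437,000 × 32% = R$139,840
  → R$196,300

Book-profits minimum tax:
  Base (reported book profit): R$1,290,000
  Less exemption R$35,000 → base R$1,255,000
  R$1,255,000 × 11% = R$138,050

R$138,050 ≤ R$196,300, so no add-on is due.

R$0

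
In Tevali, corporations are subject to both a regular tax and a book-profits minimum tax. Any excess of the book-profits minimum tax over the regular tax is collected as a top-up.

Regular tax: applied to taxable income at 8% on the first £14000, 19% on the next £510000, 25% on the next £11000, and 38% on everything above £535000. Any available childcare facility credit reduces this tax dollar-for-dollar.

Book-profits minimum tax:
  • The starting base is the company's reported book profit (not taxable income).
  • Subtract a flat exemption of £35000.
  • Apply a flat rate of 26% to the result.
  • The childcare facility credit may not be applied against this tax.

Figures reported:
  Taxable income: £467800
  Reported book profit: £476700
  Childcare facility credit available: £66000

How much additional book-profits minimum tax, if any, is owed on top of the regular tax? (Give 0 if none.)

Regular tax:
  £14000 × 8% = £1120
  £453800 × 19% = £86222
  → £87342
  Less childcare facility credit £66000 → £21342

Book-profits minimum tax:
  Base (reported book profit): £476700
  Less exemption £35000 → base £441700
  £441700 × 26% = £114842

Excess of book-profits minimum tax over regular tax: £114842 − £21342 = £93500.

£93500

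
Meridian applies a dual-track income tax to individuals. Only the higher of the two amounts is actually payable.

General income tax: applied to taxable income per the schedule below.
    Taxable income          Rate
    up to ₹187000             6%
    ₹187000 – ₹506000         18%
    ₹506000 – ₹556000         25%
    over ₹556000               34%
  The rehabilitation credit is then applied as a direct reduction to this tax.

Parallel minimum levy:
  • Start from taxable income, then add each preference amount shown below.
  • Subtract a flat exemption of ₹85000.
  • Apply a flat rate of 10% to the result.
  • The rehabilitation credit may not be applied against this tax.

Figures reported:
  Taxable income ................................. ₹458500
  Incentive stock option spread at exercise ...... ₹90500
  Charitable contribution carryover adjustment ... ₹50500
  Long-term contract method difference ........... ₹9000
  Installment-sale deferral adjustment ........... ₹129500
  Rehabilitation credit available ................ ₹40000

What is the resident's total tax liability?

General income tax:
  ₹187000 × 6% = ₹11220
  ₹271500 × 18% = ₹48870
  → ₹60090
  Less rehabilitation credit ₹40000 → ₹20090

Parallel minimum levy:
  Adjusted income: ₹458500 + ₹90500 + ₹50500 + ₹9000 + ₹129500 = ₹738000
  Less exemption ₹85000 → base ₹653000
  ₹653000 × 10% = ₹65300

₹65300 > ₹20090, so the parallel minimum levy is the binding amount.

₹65300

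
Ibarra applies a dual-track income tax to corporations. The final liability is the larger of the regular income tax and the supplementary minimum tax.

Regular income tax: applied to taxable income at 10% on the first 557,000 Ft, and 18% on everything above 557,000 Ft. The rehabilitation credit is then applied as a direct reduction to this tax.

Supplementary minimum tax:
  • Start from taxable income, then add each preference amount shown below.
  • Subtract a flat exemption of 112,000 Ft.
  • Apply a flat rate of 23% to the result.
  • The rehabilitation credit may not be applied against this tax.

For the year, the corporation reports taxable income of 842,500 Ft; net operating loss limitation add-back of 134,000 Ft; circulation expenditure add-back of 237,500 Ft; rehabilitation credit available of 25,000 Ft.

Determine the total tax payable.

253,460 Ft

Regular income tax:
  557,000 Ft × 10% = 55,700 Ft
  285,500 Ft × 18% = 51,390 Ft
  → 107,090 Ft
  Less rehabilitation credit 25,000 Ft → 82,090 Ft

Supplementary minimum tax:
  Adjusted income: 842,500 Ft + 134,000 Ft + 237,500 Ft = 1,214,000 Ft
  Less exemption 112,000 Ft → base 1,102,000 Ft
  1,102,000 Ft × 23% = 253,460 Ft

253,460 Ft > 82,090 Ft, so the supplementary minimum tax is the binding amount.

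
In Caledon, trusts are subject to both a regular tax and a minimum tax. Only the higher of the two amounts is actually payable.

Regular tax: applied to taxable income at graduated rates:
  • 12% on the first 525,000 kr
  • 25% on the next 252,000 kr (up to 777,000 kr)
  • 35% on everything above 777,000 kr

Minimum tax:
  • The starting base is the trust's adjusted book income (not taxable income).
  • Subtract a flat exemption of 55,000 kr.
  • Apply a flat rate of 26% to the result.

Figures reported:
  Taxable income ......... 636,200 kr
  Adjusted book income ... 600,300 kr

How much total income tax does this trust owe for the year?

Regular tax:
  525,000 kr × 12% = 63,000 kr
  111,200 kr × 25% = 27,800 kr
  → 90,800 kr

Minimum tax:
  Base (adjusted book income): 600,300 kr
  Less exemption 55,000 kr → base 545,300 kr
  545,300 kr × 26% = 141,778 kr

141,778 kr > 90,800 kr, so the minimum tax is the binding amount.

141,778 kr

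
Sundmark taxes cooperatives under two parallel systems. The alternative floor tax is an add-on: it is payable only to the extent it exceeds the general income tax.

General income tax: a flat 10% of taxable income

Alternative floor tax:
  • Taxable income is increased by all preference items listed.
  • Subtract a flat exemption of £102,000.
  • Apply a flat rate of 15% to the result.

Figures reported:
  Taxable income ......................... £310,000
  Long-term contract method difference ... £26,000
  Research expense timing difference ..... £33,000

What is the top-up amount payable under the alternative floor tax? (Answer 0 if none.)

General income tax:
  £310,000 × 10% = £31,000

Alternative floor tax:
  Adjusted income: £310,000 + £26,000 + £33,000 = £369,000
  Less exemption £102,000 → base £267,000
  £267,000 × 15% = £40,050

Excess of alternative floor tax over general income tax: £40,050 − £31,000 = £9,050.

£9,050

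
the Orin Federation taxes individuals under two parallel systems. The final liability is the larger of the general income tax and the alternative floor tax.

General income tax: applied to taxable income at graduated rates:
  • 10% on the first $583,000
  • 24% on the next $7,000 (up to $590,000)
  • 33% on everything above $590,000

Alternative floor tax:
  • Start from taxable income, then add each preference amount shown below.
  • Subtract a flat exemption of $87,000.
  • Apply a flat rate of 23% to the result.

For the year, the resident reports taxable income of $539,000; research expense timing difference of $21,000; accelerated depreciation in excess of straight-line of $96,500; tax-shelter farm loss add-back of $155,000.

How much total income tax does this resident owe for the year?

$166,635

General income tax:
  $539,000 × 10% = $53,900

Alternative floor tax:
  Adjusted income: $539,000 + $21,000 + $96,500 + $155,000 = $811,500
  Less exemption $87,000 → base $724,500
  $724,500 × 23% = $166,635

$166,635 > $53,900, so the alternative floor tax is the binding amount.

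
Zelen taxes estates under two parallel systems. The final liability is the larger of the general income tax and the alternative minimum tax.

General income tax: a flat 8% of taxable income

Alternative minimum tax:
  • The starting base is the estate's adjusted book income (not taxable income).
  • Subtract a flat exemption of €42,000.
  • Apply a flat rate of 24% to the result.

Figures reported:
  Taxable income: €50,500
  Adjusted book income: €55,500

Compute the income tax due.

€4,040

General income tax:
  €50,500 × 8% = €4,040

Alternative minimum tax:
  Base (adjusted book income): €55,500
  Less exemption €42,000 → base €13,500
  €13,500 × 24% = €3,240

€4,040 > €3,240, so the general income tax governs.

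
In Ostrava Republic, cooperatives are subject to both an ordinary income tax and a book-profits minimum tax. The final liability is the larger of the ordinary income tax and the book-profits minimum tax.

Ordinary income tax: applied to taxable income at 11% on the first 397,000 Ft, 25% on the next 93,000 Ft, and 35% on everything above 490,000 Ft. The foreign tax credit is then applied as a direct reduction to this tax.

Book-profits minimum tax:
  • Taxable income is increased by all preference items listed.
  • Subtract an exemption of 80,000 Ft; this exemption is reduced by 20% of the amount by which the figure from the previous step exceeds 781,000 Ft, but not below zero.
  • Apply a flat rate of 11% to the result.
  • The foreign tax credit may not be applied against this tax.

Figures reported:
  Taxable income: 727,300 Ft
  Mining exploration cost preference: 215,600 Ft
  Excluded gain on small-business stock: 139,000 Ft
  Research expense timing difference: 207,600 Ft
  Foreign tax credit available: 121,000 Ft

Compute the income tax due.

Book-profits minimum tax:
  Adjusted income: 727,300 Ft + 215,600 Ft + 139,000 Ft + 207,600 Ft = 1,289,500 Ft
  Exemption: 20% × (1,289,500 Ft − 781,000 Ft) = 101,700 Ft ≥ 80,000 Ft, so the exemption is fully phased out
  Base: 1,289,500 Ft − 0 Ft = 1,289,500 Ft
  1,289,500 Ft × 11% = 141,845 Ft

Ordinary income tax:
  397,000 Ft × 11% = 43,670 Ft
  93,000 Ft × 25% = 23,250 Ft
  237,300 Ft × 35% = 83,055 Ft
  → 149,975 Ft
  Less foreign tax credit 121,000 Ft → 28,975 Ft

141,845 Ft > 28,975 Ft, so the book-profits minimum tax is the binding amount.

141,845 Ft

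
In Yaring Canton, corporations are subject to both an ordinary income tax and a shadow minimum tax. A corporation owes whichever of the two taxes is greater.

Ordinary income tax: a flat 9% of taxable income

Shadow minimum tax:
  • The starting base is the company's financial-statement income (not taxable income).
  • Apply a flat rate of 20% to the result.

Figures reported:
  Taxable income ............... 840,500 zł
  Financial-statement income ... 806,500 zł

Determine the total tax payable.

Ordinary income tax:
  840,500 zł × 9% = 75,645 zł

Shadow minimum tax:
  Base (financial-statement income): 806,500 zł
  806,500 zł × 20% = 161,300 zł

161,300 zł > 75,645 zł, so the shadow minimum tax is the binding amount.

161,300 zł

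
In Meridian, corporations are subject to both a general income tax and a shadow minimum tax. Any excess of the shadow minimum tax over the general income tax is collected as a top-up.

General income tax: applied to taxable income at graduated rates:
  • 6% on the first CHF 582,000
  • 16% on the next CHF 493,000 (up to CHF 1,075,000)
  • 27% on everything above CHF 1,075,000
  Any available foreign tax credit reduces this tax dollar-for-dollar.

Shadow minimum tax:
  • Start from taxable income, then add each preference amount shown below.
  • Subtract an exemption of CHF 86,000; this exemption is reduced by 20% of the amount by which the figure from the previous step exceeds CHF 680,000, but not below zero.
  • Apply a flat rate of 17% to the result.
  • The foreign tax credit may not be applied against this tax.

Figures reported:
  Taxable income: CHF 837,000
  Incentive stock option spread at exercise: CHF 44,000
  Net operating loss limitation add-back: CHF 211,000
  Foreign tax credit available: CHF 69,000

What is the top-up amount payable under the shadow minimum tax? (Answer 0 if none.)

CHF 178,308

General income tax:
  CHF 582,000 × 6% = CHF 34,920
  CHF 255,000 × 16% = CHF 40,800
  → CHF 75,720
  Less foreign tax credit CHF 69,000 → CHF 6,720

Shadow minimum tax:
  Adjusted income: CHF 837,000 + CHF 44,000 + CHF 211,000 = CHF 1,092,000
  Exemption: CHF 86,000 − 20% × (CHF 1,092,000 − CHF 680,000) = CHF 86,000 − CHF 82,400 = CHF 3,600
  Base: CHF 1,092,000 − CHF 3,600 = CHF 1,088,400
  CHF 1,088,400 × 17% = CHF 185,028

Excess of shadow minimum tax over general income tax: CHF 185,028 − CHF 6,720 = CHF 178,308.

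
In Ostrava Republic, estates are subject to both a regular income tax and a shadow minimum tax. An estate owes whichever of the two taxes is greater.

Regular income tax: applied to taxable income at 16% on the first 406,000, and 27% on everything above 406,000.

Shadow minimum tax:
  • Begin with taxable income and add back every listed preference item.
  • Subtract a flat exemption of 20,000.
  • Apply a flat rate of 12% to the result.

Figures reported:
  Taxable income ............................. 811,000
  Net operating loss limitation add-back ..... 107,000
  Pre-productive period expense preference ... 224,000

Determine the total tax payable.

Shadow minimum tax:
  Adjusted income: 811,000 + 107,000 + 224,000 = 1,142,000
  Less exemption 20,000 → base 1,122,000
  1,122,000 × 12% = 134,640

Regular income tax:
  406,000 × 16% = 64,960
  405,000 × 27% = 109,350
  → 174,310

174,310 > 134,640, so the regular income tax governs.

174,310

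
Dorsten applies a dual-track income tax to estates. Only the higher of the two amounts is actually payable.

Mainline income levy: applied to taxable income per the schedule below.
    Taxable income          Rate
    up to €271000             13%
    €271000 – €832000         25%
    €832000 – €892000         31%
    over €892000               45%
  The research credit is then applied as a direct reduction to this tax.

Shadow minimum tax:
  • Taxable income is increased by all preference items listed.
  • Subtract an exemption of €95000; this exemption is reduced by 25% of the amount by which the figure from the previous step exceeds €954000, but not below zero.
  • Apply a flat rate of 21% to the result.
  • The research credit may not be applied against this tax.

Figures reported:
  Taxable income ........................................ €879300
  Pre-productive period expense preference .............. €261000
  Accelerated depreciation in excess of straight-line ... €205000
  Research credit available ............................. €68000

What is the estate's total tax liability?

€282513

Mainline income levy:
  €271000 × 13% = €35230
  €561000 × 25% = €140250
  €47300 × 31% = €14663
  → €190143
  Less research credit €68000 → €122143

Shadow minimum tax:
  Adjusted income: €879300 + €261000 + €205000 = €1345300
  Exemption: 25% × (€1345300 − €954000) = €97825 ≥ €95000, so the exemption is fully phased out
  Base: €1345300 − €0 = €1345300
  €1345300 × 21% = €282513

€282513 > €122143, so the shadow minimum tax is the binding amount.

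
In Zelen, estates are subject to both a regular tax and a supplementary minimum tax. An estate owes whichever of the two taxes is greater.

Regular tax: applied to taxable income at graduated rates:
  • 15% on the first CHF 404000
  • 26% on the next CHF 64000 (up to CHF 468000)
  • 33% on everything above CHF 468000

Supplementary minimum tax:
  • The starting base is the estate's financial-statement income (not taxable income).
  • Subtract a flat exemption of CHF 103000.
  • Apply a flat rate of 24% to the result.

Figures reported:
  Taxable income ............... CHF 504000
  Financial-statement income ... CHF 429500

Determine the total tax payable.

Supplementary minimum tax:
  Base (financial-statement income): CHF 429500
  Less exemption CHF 103000 → base CHF 326500
  CHF 326500 × 24% = CHF 78360

Regular tax:
  CHF 404000 × 15% = CHF 60600
  CHF 64000 × 26% = CHF 16640
  CHF 36000 × 33% = CHF 11880
  → CHF 89120

CHF 89120 > CHF 78360, so the regular tax governs.

CHF 89120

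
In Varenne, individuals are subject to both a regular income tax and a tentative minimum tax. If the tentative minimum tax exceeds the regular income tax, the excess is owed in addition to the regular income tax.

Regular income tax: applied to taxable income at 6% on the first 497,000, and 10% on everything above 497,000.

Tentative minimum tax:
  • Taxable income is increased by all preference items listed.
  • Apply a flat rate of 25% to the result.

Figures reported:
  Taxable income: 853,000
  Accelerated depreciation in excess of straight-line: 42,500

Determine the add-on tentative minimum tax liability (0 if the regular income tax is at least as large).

158,455

Tentative minimum tax:
  Adjusted income: 853,000 + 42,500 = 895,500
  895,500 × 25% = 223,875

Regular income tax:
  497,000 × 6% = 29,820
  356,000 × 10% = 35,600
  → 65,420

Excess of tentative minimum tax over regular income tax: 223,875 − 65,420 = 158,455.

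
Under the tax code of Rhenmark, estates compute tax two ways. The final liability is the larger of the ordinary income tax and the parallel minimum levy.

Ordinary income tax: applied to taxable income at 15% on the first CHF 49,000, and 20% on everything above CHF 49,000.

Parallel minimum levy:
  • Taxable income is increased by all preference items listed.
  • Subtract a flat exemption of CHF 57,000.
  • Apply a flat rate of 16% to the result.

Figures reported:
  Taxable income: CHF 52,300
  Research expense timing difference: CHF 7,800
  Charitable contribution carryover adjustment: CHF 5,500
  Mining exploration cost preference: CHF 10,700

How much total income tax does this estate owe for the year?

Ordinary income tax:
  CHF 49,000 × 15% = CHF 7,350
  CHF 3,300 × 20% = CHF 660
  → CHF 8,010

Parallel minimum levy:
  Adjusted income: CHF 52,300 + CHF 7,800 + CHF 5,500 + CHF 10,700 = CHF 76,300
  Less exemption CHF 57,000 → base CHF 19,300
  CHF 19,300 × 16% = CHF 3,088

CHF 8,010 > CHF 3,088, so the ordinary income tax governs.

CHF 8,010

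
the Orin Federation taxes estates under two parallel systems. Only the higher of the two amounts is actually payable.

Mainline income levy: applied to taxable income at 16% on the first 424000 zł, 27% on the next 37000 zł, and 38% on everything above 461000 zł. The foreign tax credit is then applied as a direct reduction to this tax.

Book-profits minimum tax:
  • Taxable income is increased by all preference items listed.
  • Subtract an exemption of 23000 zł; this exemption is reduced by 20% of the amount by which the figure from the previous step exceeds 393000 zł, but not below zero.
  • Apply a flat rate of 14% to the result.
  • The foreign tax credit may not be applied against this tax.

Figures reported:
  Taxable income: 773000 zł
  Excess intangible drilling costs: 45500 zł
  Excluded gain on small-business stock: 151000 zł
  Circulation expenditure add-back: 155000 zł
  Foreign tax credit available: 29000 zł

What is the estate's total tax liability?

167390 zł

Book-profits minimum tax:
  Adjusted income: 773000 zł + 45500 zł + 151000 zł + 155000 zł = 1124500 zł
  Exemption: 20% × (1124500 zł − 393000 zł) = 146300 zł ≥ 23000 zł, so the exemption is fully phased out
  Base: 1124500 zł − 0 zł = 1124500 zł
  1124500 zł × 14% = 157430 zł

Mainline income levy:
  424000 zł × 16% = 67840 zł
  37000 zł × 27% = 9990 zł
  312000 zł × 38% = 118560 zł
  → 196390 zł
  Less foreign tax credit 29000 zł → 167390 zł

167390 zł > 157430 zł, so the mainline income levy governs.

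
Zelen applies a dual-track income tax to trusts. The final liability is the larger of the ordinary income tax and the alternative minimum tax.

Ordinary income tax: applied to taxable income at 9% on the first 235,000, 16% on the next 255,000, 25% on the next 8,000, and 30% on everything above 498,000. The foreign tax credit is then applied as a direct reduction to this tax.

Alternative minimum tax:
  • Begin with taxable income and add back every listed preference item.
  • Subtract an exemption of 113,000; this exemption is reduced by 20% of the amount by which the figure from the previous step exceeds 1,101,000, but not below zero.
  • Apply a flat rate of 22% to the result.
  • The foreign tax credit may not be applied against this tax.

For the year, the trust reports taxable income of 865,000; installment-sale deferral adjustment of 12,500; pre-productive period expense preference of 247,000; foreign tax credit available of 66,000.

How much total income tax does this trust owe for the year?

Ordinary income tax:
  235,000 × 9% = 21,150
  255,000 × 16% = 40,800
  8,000 × 25% = 2,000
  367,000 × 30% = 110,100
  → 174,050
  Less foreign tax credit 66,000 → 108,050

Alternative minimum tax:
  Adjusted income: 865,000 + 12,500 + 247,000 = 1,124,500
  Exemption: 113,000 − 20% × (1,124,500 − 1,101,000) = 113,000 − 4,700 = 108,300
  Base: 1,124,500 − 108,300 = 1,016,200
  1,016,200 × 22% = 223,564

223,564 > 108,050, so the alternative minimum tax is the binding amount.

223,564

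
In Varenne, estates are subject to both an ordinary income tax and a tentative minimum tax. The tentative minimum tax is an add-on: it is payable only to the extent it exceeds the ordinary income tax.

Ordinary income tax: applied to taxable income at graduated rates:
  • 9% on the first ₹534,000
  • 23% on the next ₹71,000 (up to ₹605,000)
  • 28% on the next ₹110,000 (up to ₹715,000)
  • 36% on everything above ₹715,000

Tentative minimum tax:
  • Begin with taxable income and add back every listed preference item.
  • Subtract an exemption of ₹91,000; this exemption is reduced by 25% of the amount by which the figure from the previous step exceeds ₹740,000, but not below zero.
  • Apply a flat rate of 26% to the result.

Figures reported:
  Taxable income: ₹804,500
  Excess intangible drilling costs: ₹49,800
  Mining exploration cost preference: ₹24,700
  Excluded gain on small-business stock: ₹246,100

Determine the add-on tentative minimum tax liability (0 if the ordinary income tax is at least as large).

Ordinary income tax:
  ₹534,000 × 9% = ₹48,060
  ₹71,000 × 23% = ₹16,330
  ₹110,000 × 28% = ₹30,800
  ₹89,500 × 36% = ₹32,220
  → ₹127,410

Tentative minimum tax:
  Adjusted income: ₹804,500 + ₹49,800 + ₹24,700 + ₹246,100 = ₹1,125,100
  Exemption: 25% × (₹1,125,100 − ₹740,000) = ₹96,275 ≥ ₹91,000, so the exemption is fully phased out
  Base: ₹1,125,100 − ₹0 = ₹1,125,100
  ₹1,125,100 × 26% = ₹292,526

Excess of tentative minimum tax over ordinary income tax: ₹292,526 − ₹127,410 = ₹165,116.

₹165,116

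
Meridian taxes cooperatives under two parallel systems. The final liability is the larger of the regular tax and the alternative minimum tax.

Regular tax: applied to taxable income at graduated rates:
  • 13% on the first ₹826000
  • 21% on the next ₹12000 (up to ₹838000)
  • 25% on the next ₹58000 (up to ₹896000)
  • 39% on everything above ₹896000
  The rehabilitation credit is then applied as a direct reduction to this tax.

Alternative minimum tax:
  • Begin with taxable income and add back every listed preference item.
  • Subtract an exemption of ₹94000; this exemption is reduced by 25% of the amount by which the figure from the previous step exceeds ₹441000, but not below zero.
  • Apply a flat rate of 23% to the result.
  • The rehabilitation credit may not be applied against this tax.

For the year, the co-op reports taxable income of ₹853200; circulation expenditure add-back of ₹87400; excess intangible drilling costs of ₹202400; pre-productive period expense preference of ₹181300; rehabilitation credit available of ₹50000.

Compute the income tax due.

₹304589

Alternative minimum tax:
  Adjusted income: ₹853200 + ₹87400 + ₹202400 + ₹181300 = ₹1324300
  Exemption: 25% × (₹1324300 − ₹441000) = ₹220825 ≥ ₹94000, so the exemption is fully phased out
  Base: ₹1324300 − ₹0 = ₹1324300
  ₹1324300 × 23% = ₹304589

Regular tax:
  ₹826000 × 13% = ₹107380
  ₹12000 × 21% = ₹2520
  ₹15200 × 25% = ₹3800
  → ₹113700
  Less rehabilitation credit ₹50000 → ₹63700

₹304589 > ₹63700, so the alternative minimum tax is the binding amount.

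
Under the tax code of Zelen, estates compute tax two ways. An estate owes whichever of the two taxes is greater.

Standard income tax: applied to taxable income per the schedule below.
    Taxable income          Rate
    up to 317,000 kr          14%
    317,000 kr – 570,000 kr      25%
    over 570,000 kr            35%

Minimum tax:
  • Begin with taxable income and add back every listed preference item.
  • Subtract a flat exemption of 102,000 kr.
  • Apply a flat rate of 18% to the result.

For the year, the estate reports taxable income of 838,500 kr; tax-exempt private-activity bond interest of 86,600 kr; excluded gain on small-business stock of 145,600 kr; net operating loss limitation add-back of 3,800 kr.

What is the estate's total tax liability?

201,605 kr

Standard income tax:
  317,000 kr × 14% = 44,380 kr
  253,000 kr × 25% = 63,250 kr
  268,500 kr × 35% = 93,975 kr
  → 201,605 kr

Minimum tax:
  Adjusted income: 838,500 kr + 86,600 kr + 145,600 kr + 3,800 kr = 1,074,500 kr
  Less exemption 102,000 kr → base 972,500 kr
  972,500 kr × 18% = 175,050 kr

201,605 kr > 175,050 kr, so the standard income tax governs.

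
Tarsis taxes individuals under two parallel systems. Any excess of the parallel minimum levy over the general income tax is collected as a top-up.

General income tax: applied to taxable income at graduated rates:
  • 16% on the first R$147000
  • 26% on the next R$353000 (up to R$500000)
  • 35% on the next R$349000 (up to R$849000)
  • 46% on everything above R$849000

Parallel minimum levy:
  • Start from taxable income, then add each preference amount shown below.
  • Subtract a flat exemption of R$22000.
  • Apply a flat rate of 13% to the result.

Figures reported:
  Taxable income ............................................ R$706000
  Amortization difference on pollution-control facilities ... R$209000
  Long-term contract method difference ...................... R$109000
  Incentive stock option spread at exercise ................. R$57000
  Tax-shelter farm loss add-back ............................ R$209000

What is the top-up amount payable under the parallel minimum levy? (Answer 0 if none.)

General income tax:
  R$147000 × 16% = R$23520
  R$353000 × 26% = R$91780
  R$206000 × 35% = R$72100
  → R$187400

Parallel minimum levy:
  Adjusted income: R$706000 + R$209000 + R$109000 + R$57000 + R$209000 = R$1290000
  Less exemption R$22000 → base R$1268000
  R$1268000 × 13% = R$164840

R$164840 ≤ R$187400, so no add-on is due.

R$0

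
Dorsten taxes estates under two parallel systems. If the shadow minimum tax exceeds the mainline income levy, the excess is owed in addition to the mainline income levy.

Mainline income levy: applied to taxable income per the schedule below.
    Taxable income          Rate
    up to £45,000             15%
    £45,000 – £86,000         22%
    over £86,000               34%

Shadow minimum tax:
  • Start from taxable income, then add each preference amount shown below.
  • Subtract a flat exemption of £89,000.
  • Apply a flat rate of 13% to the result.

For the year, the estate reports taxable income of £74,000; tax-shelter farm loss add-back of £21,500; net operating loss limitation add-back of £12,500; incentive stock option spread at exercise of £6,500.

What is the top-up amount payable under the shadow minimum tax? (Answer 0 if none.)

Shadow minimum tax:
  Adjusted income: £74,000 + £21,500 + £12,500 + £6,500 = £114,500
  Less exemption £89,000 → base £25,500
  £25,500 × 13% = £3,315

Mainline income levy:
  £45,000 × 15% = £6,750
  £29,000 × 22% = £6,380
  → £13,130

£3,315 ≤ £13,130, so no add-on is due.

£0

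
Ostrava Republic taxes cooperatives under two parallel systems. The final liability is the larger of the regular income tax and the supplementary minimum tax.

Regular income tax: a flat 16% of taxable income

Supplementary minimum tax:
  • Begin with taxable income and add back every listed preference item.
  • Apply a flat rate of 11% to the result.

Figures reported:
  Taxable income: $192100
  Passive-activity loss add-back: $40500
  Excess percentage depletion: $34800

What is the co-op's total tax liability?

Regular income tax:
  $192100 × 16% = $30736

Supplementary minimum tax:
  Adjusted income: $192100 + $40500 + $34800 = $267400
  $267400 × 11% = $29414

$30736 > $29414, so the regular income tax governs.

$30736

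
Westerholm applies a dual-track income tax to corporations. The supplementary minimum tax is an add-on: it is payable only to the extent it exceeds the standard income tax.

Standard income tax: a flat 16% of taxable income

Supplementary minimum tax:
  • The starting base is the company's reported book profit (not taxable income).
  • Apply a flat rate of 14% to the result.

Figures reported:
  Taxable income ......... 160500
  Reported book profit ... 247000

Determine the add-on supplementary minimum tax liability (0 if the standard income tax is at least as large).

Supplementary minimum tax:
  Base (reported book profit): 247000
  247000 × 14% = 34580

Standard income tax:
  160500 × 16% = 25680

Excess of supplementary minimum tax over standard income tax: 34580 − 25680 = 8900.

8900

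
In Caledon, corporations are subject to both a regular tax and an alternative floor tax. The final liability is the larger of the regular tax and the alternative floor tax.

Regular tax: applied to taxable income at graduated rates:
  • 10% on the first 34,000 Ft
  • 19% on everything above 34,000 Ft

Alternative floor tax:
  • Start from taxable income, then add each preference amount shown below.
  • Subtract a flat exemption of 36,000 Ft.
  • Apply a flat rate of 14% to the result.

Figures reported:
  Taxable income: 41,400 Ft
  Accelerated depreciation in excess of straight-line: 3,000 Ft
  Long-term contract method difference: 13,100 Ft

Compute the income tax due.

4,806 Ft

Alternative floor tax:
  Adjusted income: 41,400 Ft + 3,000 Ft + 13,100 Ft = 57,500 Ft
  Less exemption 36,000 Ft → base 21,500 Ft
  21,500 Ft × 14% = 3,010 Ft

Regular tax:
  34,000 Ft × 10% = 3,400 Ft
  7,400 Ft × 19% = 1,406 Ft
  → 4,806 Ft

4,806 Ft > 3,010 Ft, so the regular tax governs.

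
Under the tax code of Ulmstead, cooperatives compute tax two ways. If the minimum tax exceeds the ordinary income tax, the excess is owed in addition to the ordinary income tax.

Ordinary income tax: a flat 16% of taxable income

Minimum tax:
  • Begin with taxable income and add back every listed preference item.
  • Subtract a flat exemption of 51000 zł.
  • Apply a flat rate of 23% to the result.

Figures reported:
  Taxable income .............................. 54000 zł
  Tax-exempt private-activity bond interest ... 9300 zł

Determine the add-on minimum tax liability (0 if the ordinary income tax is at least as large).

0 zł

Minimum tax:
  Adjusted income: 54000 zł + 9300 zł = 63300 zł
  Less exemption 51000 zł → base 12300 zł
  12300 zł × 23% = 2829 zł

Ordinary income tax:
  54000 zł × 16% = 8640 zł

2829 zł ≤ 8640 zł, so no add-on is due.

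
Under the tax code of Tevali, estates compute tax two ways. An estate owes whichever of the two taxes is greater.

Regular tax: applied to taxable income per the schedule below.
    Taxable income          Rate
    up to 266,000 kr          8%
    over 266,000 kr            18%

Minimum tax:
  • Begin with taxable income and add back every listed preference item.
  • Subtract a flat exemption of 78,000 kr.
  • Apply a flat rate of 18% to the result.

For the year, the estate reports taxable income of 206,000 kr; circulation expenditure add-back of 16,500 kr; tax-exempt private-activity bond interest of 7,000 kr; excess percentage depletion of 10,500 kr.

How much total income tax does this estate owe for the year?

29,160 kr

Regular tax:
  206,000 kr × 8% = 16,480 kr

Minimum tax:
  Adjusted income: 206,000 kr + 16,500 kr + 7,000 kr + 10,500 kr = 240,000 kr
  Less exemption 78,000 kr → base 162,000 kr
  162,000 kr × 18% = 29,160 kr

29,160 kr > 16,480 kr, so the minimum tax is the binding amount.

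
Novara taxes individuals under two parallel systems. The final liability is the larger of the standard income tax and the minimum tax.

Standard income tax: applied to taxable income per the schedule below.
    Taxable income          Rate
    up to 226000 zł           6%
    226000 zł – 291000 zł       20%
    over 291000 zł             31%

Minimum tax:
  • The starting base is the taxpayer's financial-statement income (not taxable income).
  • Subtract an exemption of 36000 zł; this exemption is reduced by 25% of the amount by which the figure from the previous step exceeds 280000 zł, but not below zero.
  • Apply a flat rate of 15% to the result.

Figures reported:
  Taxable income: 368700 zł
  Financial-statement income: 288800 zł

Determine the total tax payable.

Standard income tax:
  226000 zł × 6% = 13560 zł
  65000 zł × 20% = 13000 zł
  77700 zł × 31% = 24087 zł
  → 50647 zł

Minimum tax:
  Base (financial-statement income): 288800 zł
  Exemption: 36000 zł − 25% × (288800 zł − 280000 zł) = 36000 zł − 2200 zł = 33800 zł
  Base: 288800 zł − 33800 zł = 255000 zł
  255000 zł × 15% = 38250 zł

50647 zł > 38250 zł, so the standard income tax governs.

50647 zł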